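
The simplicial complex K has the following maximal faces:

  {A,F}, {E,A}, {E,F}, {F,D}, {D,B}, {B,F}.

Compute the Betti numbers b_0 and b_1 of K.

b_0 = 1, b_1 = 2.

We work with the vertex ordering A < B < D < E < F. The simplices of K, each written with vertices in increasing order, are:

  0-simplices (5): A, B, D, E, F
  1-simplices (6): AE, AF, BD, BF, DF, EF

Hence C_0 ≅ Z^5, C_1 ≅ Z^6.

∂_1: C_1 → C_0 sends each edge [p,q] (with p < q) to q − p. For instance
  ∂AE = E − A.
As a 5×6 matrix over Z this has rank 4, with invariant factors (1,1,1,1).

Computing H_k = (kernel of ∂_k) / (image of ∂_{k+1}):

  H_0: rank C_0 − rank ∂_1 = 5 − 4 = 1, and the invariant factors of ∂_1 are all 1, so H_0 ≅ Z.
  H_1: rank ker ∂_1 − rank ∂_2 = (6 − 4) − 0 = 2, and there is no ∂_2, so H_1 ≅ Z^2.

As a check, the Euler characteristic is 5 − 6 = -1, which agrees with 1 − 2 = -1.

Hence the Betti numbers are b_0 = 1, b_1 = 2.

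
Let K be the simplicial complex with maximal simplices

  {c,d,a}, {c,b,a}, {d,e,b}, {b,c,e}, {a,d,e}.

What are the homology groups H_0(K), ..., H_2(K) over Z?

H_0 ≅ Z,  H_1 ≅ Z,  H_2 = 0.

Take the total order a < b < c < d < e on the vertex set. Then K (dimension 2) consists of the simplices:

  0-simplices (5): a, b, c, d, e
  1-simplices (10): ab, ac, ad, ae, bc, bd, be, cd, ce, de
  2-simplices (5): abc, acd, ade, bce, bde

giving chain groups C_0 ≅ Z^5, C_1 ≅ Z^10, C_2 ≅ Z^5.

∂_1: C_1 → C_0 sends each edge [p,q] (with p < q) to q − p.
This gives a 5×10 integer matrix of rank 4; reducing to Smith normal form yields diagonal entries (1,1,1,1).

The boundary map ∂_2: C_2 → C_1 acts by ∂[p,q,r] = [q,r] − [p,r] + [p,q]. For instance
  ∂ade = de − ae + ad,
  ∂bce = ce − be + bc.
The 10×5 boundary matrix has rank 5 and Smith normal form diag(1,1,1,1,1).

Now H_k = ker ∂_k / im ∂_{k+1}, so:

  H_0: rank C_0 − rank ∂_1 = 5 − 4 = 1, and the invariant factors of ∂_1 are all 1, so H_0 ≅ Z.
  H_1: rank ker ∂_1 − rank ∂_2 = (10 − 4) − 5 = 1, and the invariant factors of ∂_2 are all 1, so H_1 ≅ Z.
  H_2: rank ker ∂_2 − rank ∂_3 = (5 − 5) − 0 = 0, and there is no ∂_3, so H_2 ≅ 0.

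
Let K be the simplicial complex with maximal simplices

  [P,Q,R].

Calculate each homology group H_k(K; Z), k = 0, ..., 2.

K has 3 vertices, 3 edges, 1 triangle.
rank ∂_0 = 0, rank ∂_1 = 2 ⇒ b_0 = 3 − 0 − 2 = 1; all invariant factors of ∂_1 are 1 so no torsion. So H_0 = Z.
rank ∂_1 = 2, rank ∂_2 = 1 ⇒ b_1 = 3 − 2 − 1 = 0; all invariant factors of ∂_2 are 1 so no torsion. So H_1 = 0.
rank ∂_2 = 1, rank ∂_3 = 0 ⇒ b_2 = 1 − 1 − 0 = 0. So H_2 = 0.

H_0 = Z,  H_1 = 0,  H_2 = 0.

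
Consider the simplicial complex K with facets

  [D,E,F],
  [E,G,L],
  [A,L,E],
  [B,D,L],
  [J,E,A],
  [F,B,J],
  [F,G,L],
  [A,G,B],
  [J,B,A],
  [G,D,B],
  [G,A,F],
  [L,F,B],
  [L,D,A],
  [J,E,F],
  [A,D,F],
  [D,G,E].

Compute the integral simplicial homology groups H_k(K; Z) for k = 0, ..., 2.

H_0 ≅ Z,  H_1 ≅ Z^2,  H_2 ≅ Z.

Order the vertices as A < B < D < E < F < G < J < L. Listing each simplex with vertices in this order, K has dimension 2 with simplices:

  0-simplices (8): A, B, D, E, F, G, J, L
  1-simplices (24): AB, AD, AE, AF, AG, AJ, AL, BD, BF, BG, BJ, BL, DE, DF, DG, DL, EF, EG, EJ, EL, FG, FJ, FL, GL
  2-simplices (16): ABG, ABJ, ADF, ADL, AEJ, AEL, AFG, BDG, BDL, BFJ, BFL, DEF, DEG, EFJ, EGL, FGL

giving chain groups C_0 ≅ Z^8, C_1 ≅ Z^24, C_2 ≅ Z^16.

∂_1: C_1 → C_0 is given by ∂[p,q] = [q] − [p]. For instance
  ∂BD = D − B.
As a 8×24 matrix over Z this has rank 7, with invariant factors (1,1,1,1,1,1,1).

Boundary ∂_2: C_2 → C_1 sends each 2-simplex [p,q,r] to [q,r] − [p,r] + [p,q]. For instance
  ∂BFL = FL − BL + BF,
  ∂AEL = EL − AL + AE.
As a 24×16 matrix over Z this has rank 15, with invariant factors (1,1,1,1,1,1,1,1,1,1,1,1,1,1,1).

From H_k ≅ ker(∂_k) / im(∂_{k+1}) we obtain:

  H_0: rank C_0 − rank ∂_1 = 8 − 7 = 1, and the invariant factors of ∂_1 are all 1, so H_0 = Z.
  H_1: rank ker ∂_1 − rank ∂_2 = (24 − 7) − 15 = 2, and the invariant factors of ∂_2 are all 1, so H_1 = Z^2.
  H_2: rank ker ∂_2 − rank ∂_3 = (16 − 15) − 0 = 1, and there is no ∂_3, so H_2 = Z.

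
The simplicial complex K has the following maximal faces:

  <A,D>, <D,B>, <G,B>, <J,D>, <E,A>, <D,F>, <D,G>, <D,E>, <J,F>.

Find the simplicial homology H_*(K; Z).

Order the vertices as A < B < D < E < F < G < J. Listing each simplex with vertices in this order, K has dimension 1 with simplices:

  0-simplices (7): A, B, D, E, F, G, J
  1-simplices (9): AD, AE, BD, BG, DE, DF, DG, DJ, FJ

Hence C_0 ≅ Z^7, C_1 ≅ Z^9.

Boundary ∂_1: C_1 → C_0 sends each edge [p,q] (with p < q) to q − p. For instance
  ∂DF = F − D.
As a 7×9 matrix over Z this has rank 6, with invariant factors (1,1,1,1,1,1).

Computing H_k = (kernel of ∂_k) / (image of ∂_{k+1}):

  H_0: rank C_0 − rank ∂_1 = 7 − 6 = 1, and the invariant factors of ∂_1 are all 1, so H_0 ≅ Z.
  H_1: rank ker ∂_1 − rank ∂_2 = (9 − 6) − 0 = 3, and there is no ∂_2, so H_1 ≅ Z^3.

(K is a triangulation of a wedge of 3 circles.)

H_0 ≅ Z,  H_1 ≅ Z^3.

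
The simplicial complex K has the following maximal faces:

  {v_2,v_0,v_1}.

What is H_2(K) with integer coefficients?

H_2 ≅ 0.

Order the vertices as v_0 < v_1 < v_2. Listing each simplex with vertices in this order, K has dimension 2 with simplices:

  0-simplices (3): [v_0], [v_1], [v_2]
  1-simplices (3): [v_0,v_1], [v_0,v_2], [v_1,v_2]
  2-simplices (1): [v_0,v_1,v_2]

giving chain groups C_0 ≅ Z^3, C_1 ≅ Z^3, C_2 ≅ Z^1.

The boundary map ∂_1: C_1 → C_0 maps an edge to its endpoints' difference, ∂[p,q] = q − p. For instance
  ∂[v_0,v_2] = [v_2] − [v_0].
This gives a 3×3 integer matrix of rank 2; reducing to Smith normal form yields diagonal entries (1,1).

Boundary ∂_2: C_2 → C_1 maps a triangle to the signed sum of its edges. For instance
  ∂[v_0,v_1,v_2] = [v_1,v_2] − [v_0,v_2] + [v_0,v_1].
As a 3×1 matrix over Z this has rank 1, with invariant factors (1).

Reading off H_k = ker ∂_k / im ∂_{k+1}:

  H_2: rank ker ∂_2 − rank ∂_3 = (1 − 1) − 0 = 0, and there is no ∂_3, so H_2 ≅ 0.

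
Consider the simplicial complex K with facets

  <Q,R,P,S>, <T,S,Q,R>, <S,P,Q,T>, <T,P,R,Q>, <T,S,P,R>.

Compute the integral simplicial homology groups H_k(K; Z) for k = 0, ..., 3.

H_0 = Z,  H_1 = 0,  H_2 = 0,  H_3 = Z.

Fix the vertex order P < Q < R < S < T and write every simplex with vertices in increasing order. Then dim K = 3 and the simplices of K are:

  0-simplices (5): P, Q, R, S, T
  1-simplices (10): PQ, PR, PS, PT, QR, QS, QT, RS, RT, ST
  2-simplices (10): PQR, PQS, PQT, PRS, PRT, PST, QRS, QRT, QST, RST
  3-simplices (5): PQRS, PQRT, PQST, PRST, QRST

giving chain groups C_0 ≅ Z^5, C_1 ≅ Z^10, C_2 ≅ Z^10, C_3 ≅ Z^5.

Boundary ∂_1: C_1 → C_0 maps an edge to its endpoints' difference, ∂[p,q] = q − p. For instance
  ∂QR = R − Q.
The resulting 5×10 matrix has rank 4, and its Smith normal form has invariant factors (1,1,1,1).

The boundary map ∂_2: C_2 → C_1 maps a triangle to the signed sum of its edges. For instance
  ∂PQS = QS − PS + PQ,
  ∂PQR = QR − PR + PQ.
The 10×10 boundary matrix has rank 6 and Smith normal form diag(1,1,1,1,1,1).

∂_3: C_3 → C_2 sends each 3-simplex σ to the alternating sum Σ_i (−1)^i (σ with its i-th vertex removed). For instance
  ∂PRST = RST − PST + PRT − PRS,
  ∂QRST = RST − QST + QRT − QRS.
As a 10×5 matrix over Z this has rank 4, with invariant factors (1,1,1,1).

From H_k ≅ ker(∂_k) / im(∂_{k+1}) we obtain:

  H_0: rank C_0 − rank ∂_1 = 5 − 4 = 1, and the invariant factors of ∂_1 are all 1, so H_0 ≅ Z.
  H_1: rank ker ∂_1 − rank ∂_2 = (10 − 4) − 6 = 0, and the invariant factors of ∂_2 are all 1, so H_1 ≅ 0.
  H_2: rank ker ∂_2 − rank ∂_3 = (10 − 6) − 4 = 0, and the invariant factors of ∂_3 are all 1, so H_2 ≅ 0.
  H_3: rank ker ∂_3 − rank ∂_4 = (5 − 4) − 0 = 1, and there is no ∂_4, so H_3 ≅ Z.

As a check, the Euler characteristic is 5 − 10 + 10 − 5 = 0, which agrees with 1 − 0 + 0 − 1 = 0.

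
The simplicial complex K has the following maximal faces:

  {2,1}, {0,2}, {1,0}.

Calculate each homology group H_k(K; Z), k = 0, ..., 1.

H_0 = Z,  H_1 = Z.

Fix the vertex order 0 < 1 < 2 and write every simplex with vertices in increasing order. Then dim K = 1 and the simplices of K are:

  0-simplices (3): [0], [1], [2]
  1-simplices (3): [0,1], [0,2], [1,2]

giving chain groups C_0 ≅ Z^3, C_1 ≅ Z^3.

∂_1: C_1 → C_0 is given by ∂[p,q] = [q] − [p]. For instance
  ∂[0,1] = [1] − [0].
This gives a 3×3 integer matrix of rank 2; reducing to Smith normal form yields diagonal entries (1,1).

Computing H_k = (kernel of ∂_k) / (image of ∂_{k+1}):

  H_0: rank C_0 − rank ∂_1 = 3 − 2 = 1, and the invariant factors of ∂_1 are all 1, so H_0 ≅ Z.
  H_1: rank ker ∂_1 − rank ∂_2 = (3 − 2) − 0 = 1, and there is no ∂_2, so H_1 ≅ Z.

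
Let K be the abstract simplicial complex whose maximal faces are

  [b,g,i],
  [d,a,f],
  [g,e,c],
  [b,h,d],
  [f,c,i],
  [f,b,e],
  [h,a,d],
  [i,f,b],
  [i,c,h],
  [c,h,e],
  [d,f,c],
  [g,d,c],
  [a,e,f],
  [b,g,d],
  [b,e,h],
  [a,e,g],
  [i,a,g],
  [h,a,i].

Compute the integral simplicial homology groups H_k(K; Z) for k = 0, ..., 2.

We work with the vertex ordering a < b < c < d < e < f < g < h < i. The simplices of K, each written with vertices in increasing order, are:

  0-simplices (9): a, b, c, d, e, f, g, h, i
  1-simplices (27): ad, ae, af, ag, ah, ai, bd, be, bf, bg, bh, bi, cd, ce, cf, cg, ch, ci, df, dg, dh, ef, eg, eh, fi, gi, hi
  2-simplices (18): adf, adh, aef, aeg, agi, ahi, bdg, bdh, bef, beh, bfi, bgi, cdf, cdg, ceg, ceh, cfi, chi

so the chain groups are C_0 ≅ Z^9, C_1 ≅ Z^27, C_2 ≅ Z^18.

The boundary map ∂_1: C_1 → C_0 is given by ∂[p,q] = [q] − [p]. For instance
  ∂ci = i − c.
The 9×27 boundary matrix has rank 8 and Smith normal form diag(1,1,1,1,1,1,1,1).

∂_2: C_2 → C_1 maps a triangle to the signed sum of its edges. For instance
  ∂adh = dh − ah + ad,
  ∂cfi = fi − ci + cf.
As a 27×18 matrix over Z this has rank 17, with invariant factors (1,1,1,1,1,1,1,1,1,1,1,1,1,1,1,1,1).

Reading off H_k = ker ∂_k / im ∂_{k+1}:

  H_0: rank C_0 − rank ∂_1 = 9 − 8 = 1, and the invariant factors of ∂_1 are all 1, so H_0 = Z.
  H_1: rank ker ∂_1 − rank ∂_2 = (27 − 8) − 17 = 2, and the invariant factors of ∂_2 are all 1, so H_1 = Z^2.
  H_2: rank ker ∂_2 − rank ∂_3 = (18 − 17) − 0 = 1, and there is no ∂_3, so H_2 = Z.

As a check, the Euler characteristic is 9 − 27 + 18 = 0, which agrees with 1 − 2 + 1 = 0.

H_0 ≅ Z,  H_1 ≅ Z^2,  H_2 ≅ Z.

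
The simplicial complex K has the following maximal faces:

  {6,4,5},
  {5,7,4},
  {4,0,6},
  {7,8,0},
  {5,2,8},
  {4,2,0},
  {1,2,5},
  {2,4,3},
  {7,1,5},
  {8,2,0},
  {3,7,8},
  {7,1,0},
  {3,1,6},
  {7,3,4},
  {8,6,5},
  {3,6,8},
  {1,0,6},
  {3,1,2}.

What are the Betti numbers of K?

b_0 = 1, b_1 = 2, b_2 = 1.

We work with the vertex ordering 0 < 1 < 2 < 3 < 4 < 5 < 6 < 7 < 8. The simplices of K, each written with vertices in increasing order, are:

  0-simplices (9): [0], [1], [2], [3], [4], [5], [6], [7], [8]
  1-simplices (27): (27 of them)
  2-simplices (18): [0,1,6], [0,1,7], [0,2,4], [0,2,8], [0,4,6], [0,7,8], [1,2,3], [1,2,5], [1,3,6], [1,5,7], [2,3,4], [2,5,8], [3,4,7], [3,6,8], [3,7,8], [4,5,6], [4,5,7], [5,6,8]

giving chain groups C_0 ≅ Z^9, C_1 ≅ Z^27, C_2 ≅ Z^18.

The boundary map ∂_1: C_1 → C_0 sends each edge [p,q] (with p < q) to q − p.
The resulting 9×27 matrix has rank 8, and its Smith normal form has invariant factors (1,1,1,1,1,1,1,1).

Boundary ∂_2: C_2 → C_1 maps a triangle to the signed sum of its edges. For instance
  ∂[0,1,6] = [1,6] − [0,6] + [0,1],
  ∂[0,4,6] = [4,6] − [0,6] + [0,4].
The 27×18 boundary matrix has rank 17 and Smith normal form diag(1,1,1,1,1,1,1,1,1,1,1,1,1,1,1,1,1).

Computing H_k = (kernel of ∂_k) / (image of ∂_{k+1}):

  H_0: rank C_0 − rank ∂_1 = 9 − 8 = 1, and the invariant factors of ∂_1 are all 1, so H_0 ≅ Z.
  H_1: rank ker ∂_1 − rank ∂_2 = (27 − 8) − 17 = 2, and the invariant factors of ∂_2 are all 1, so H_1 ≅ Z^2.
  H_2: rank ker ∂_2 − rank ∂_3 = (18 − 17) − 0 = 1, and there is no ∂_3, so H_2 ≅ Z.

Hence the Betti numbers are b_0 = 1, b_1 = 2, b_2 = 1.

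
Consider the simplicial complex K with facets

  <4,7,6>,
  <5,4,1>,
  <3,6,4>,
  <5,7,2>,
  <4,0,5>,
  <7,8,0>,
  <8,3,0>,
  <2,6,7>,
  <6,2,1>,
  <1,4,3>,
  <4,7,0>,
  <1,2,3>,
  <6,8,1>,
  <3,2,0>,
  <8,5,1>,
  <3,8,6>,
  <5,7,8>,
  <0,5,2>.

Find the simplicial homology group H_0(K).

H_0 ≅ Z.

Take the total order 0 < 1 < 2 < 3 < 4 < 5 < 6 < 7 < 8 on the vertex set. Then K (dimension 2) consists of the simplices:

  0-simplices (9): [0], [1], [2], [3], [4], [5], [6], [7], [8]
  1-simplices (27): (27 of them)
  2-simplices (18): [0,2,3], [0,2,5], [0,3,8], [0,4,5], [0,4,7], [0,7,8], [1,2,3], [1,2,6], [1,3,4], [1,4,5], [1,5,8], [1,6,8], [2,5,7], [2,6,7], [3,4,6], [3,6,8], [4,6,7], [5,7,8]

giving chain groups C_0 ≅ Z^9, C_1 ≅ Z^27, C_2 ≅ Z^18.

Boundary ∂_1: C_1 → C_0 sends each edge [p,q] (with p < q) to q − p.
The 9×27 boundary matrix has rank 8 and Smith normal form diag(1,1,1,1,1,1,1,1).

∂_2: C_2 → C_1 sends each 2-simplex [p,q,r] to [q,r] − [p,r] + [p,q]. For instance
  ∂[3,6,8] = [6,8] − [3,8] + [3,6],
  ∂[1,4,5] = [4,5] − [1,5] + [1,4].
This gives a 27×18 integer matrix of rank 18; reducing to Smith normal form yields diagonal entries (1,1,1,1,1,1,1,1,1,1,1,1,1,1,1,1,1,2).

Reading off H_k = ker ∂_k / im ∂_{k+1}:

  H_0: rank C_0 − rank ∂_1 = 9 − 8 = 1, and the invariant factors of ∂_1 are all 1, so H_0 = Z.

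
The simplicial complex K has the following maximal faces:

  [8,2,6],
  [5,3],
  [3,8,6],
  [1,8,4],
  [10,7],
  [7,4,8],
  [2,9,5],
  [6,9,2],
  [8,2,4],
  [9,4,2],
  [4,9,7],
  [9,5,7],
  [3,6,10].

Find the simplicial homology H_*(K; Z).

H_0 = Z,  H_1 = Z^2,  H_2 = 0.

Order the vertices as 1 < 2 < 3 < 4 < 5 < 6 < 7 < 8 < 9 < 10. Listing each simplex with vertices in this order, K has dimension 2 with simplices:

  0-simplices (10): [1], [2], [3], [4], [5], [6], [7], [8], [9], [10]
  1-simplices (22): [1,4], [1,8], [2,4], [2,5], [2,6], [2,8], [2,9], [3,5], [3,6], [3,8], [3,10], [4,7], [4,8], [4,9], [5,7], [5,9], [6,8], [6,9], [6,10], [7,8], [7,9], [7,10]
  2-simplices (11): [1,4,8], [2,4,8], [2,4,9], [2,5,9], [2,6,8], [2,6,9], [3,6,8], [3,6,10], [4,7,8], [4,7,9], [5,7,9]

giving chain groups C_0 ≅ Z^10, C_1 ≅ Z^22, C_2 ≅ Z^11.

The boundary map ∂_1: C_1 → C_0 is given by ∂[p,q] = [q] − [p].
This gives a 10×22 integer matrix of rank 9; reducing to Smith normal form yields diagonal entries (1,1,1,1,1,1,1,1,1).

Boundary ∂_2: C_2 → C_1 sends each 2-simplex [p,q,r] to [q,r] − [p,r] + [p,q]. For instance
  ∂[1,4,8] = [4,8] − [1,8] + [1,4],
  ∂[4,7,8] = [7,8] − [4,8] + [4,7].
The resulting 22×11 matrix has rank 11, and its Smith normal form has invariant factors (1,1,1,1,1,1,1,1,1,1,1).

From H_k ≅ ker(∂_k) / im(∂_{k+1}) we obtain:

  H_0: rank C_0 − rank ∂_1 = 10 − 9 = 1, and the invariant factors of ∂_1 are all 1, so H_0 ≅ Z.
  H_1: rank ker ∂_1 − rank ∂_2 = (22 − 9) − 11 = 2, and the invariant factors of ∂_2 are all 1, so H_1 ≅ Z^2.
  H_2: rank ker ∂_2 − rank ∂_3 = (11 − 11) − 0 = 0, and there is no ∂_3, so H_2 ≅ 0.

As a check, the Euler characteristic is 10 − 22 + 11 = -1, which agrees with 1 − 2 + 0 = -1.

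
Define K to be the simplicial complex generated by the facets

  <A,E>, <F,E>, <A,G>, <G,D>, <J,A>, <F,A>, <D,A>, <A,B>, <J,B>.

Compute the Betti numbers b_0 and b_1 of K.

b_0 = 1, b_1 = 3.

Order the vertices as A < B < D < E < F < G < J. Listing each simplex with vertices in this order, K has dimension 1 with simplices:

  0-simplices (7): A, B, D, E, F, G, J
  1-simplices (9): AB, AD, AE, AF, AG, AJ, BJ, DG, EF

giving chain groups C_0 ≅ Z^7, C_1 ≅ Z^9.

∂_1: C_1 → C_0 maps an edge to its endpoints' difference, ∂[p,q] = q − p. For instance
  ∂DG = G − D.
The 7×9 boundary matrix has rank 6 and Smith normal form diag(1,1,1,1,1,1).

From H_k ≅ ker(∂_k) / im(∂_{k+1}) we obtain:

  H_0: rank C_0 − rank ∂_1 = 7 − 6 = 1, and the invariant factors of ∂_1 are all 1, so H_0 = Z.
  H_1: rank ker ∂_1 − rank ∂_2 = (9 − 6) − 0 = 3, and there is no ∂_2, so H_1 = Z^3.

Hence the Betti numbers are b_0 = 1, b_1 = 3.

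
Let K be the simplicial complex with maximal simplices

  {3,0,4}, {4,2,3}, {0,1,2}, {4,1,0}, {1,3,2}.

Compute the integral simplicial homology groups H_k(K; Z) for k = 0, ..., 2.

H_0 ≅ Z,  H_1 ≅ Z,  H_2 = 0.

Order the vertices as 0 < 1 < 2 < 3 < 4. Listing each simplex with vertices in this order, K has dimension 2 with simplices:

  0-simplices (5): [0], [1], [2], [3], [4]
  1-simplices (10): [0,1], [0,2], [0,3], [0,4], [1,2], [1,3], [1,4], [2,3], [2,4], [3,4]
  2-simplices (5): [0,1,2], [0,1,4], [0,3,4], [1,2,3], [2,3,4]

giving chain groups C_0 ≅ Z^5, C_1 ≅ Z^10, C_2 ≅ Z^5.

The boundary map ∂_1: C_1 → C_0 is given by ∂[p,q] = [q] − [p]. For instance
  ∂[0,1] = [1] − [0].
This gives a 5×10 integer matrix of rank 4; reducing to Smith normal form yields diagonal entries (1,1,1,1).

∂_2: C_2 → C_1 maps a triangle to the signed sum of its edges. For instance
  ∂[1,2,3] = [2,3] − [1,3] + [1,2],
  ∂[0,1,2] = [1,2] − [0,2] + [0,1].
The resulting 10×5 matrix has rank 5, and its Smith normal form has invariant factors (1,1,1,1,1).

From H_k ≅ ker(∂_k) / im(∂_{k+1}) we obtain:

  H_0: rank C_0 − rank ∂_1 = 5 − 4 = 1, and the invariant factors of ∂_1 are all 1, so H_0 = Z.
  H_1: rank ker ∂_1 − rank ∂_2 = (10 − 4) − 5 = 1, and the invariant factors of ∂_2 are all 1, so H_1 = Z.
  H_2: rank ker ∂_2 − rank ∂_3 = (5 − 5) − 0 = 0, and there is no ∂_3, so H_2 = 0.

As a check, the Euler characteristic is 5 − 10 + 5 = 0, which agrees with 1 − 1 + 0 = 0.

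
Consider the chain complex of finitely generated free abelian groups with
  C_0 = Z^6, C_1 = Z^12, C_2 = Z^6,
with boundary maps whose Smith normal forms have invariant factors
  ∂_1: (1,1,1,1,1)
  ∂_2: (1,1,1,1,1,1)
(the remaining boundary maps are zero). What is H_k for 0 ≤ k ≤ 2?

H_0 ≅ Z,  H_1 ≅ Z,  H_2 = 0.

H_0: b_0 = 6 − 0 − 5 = 1; torsion from ∂_1 factors > 1: none. So H_0 ≅ Z.
H_1: b_1 = 12 − 5 − 6 = 1; torsion from ∂_2 factors > 1: none. So H_1 ≅ Z.
H_2: b_2 = 6 − 6 − 0 = 0; torsion from ∂_3 factors > 1: none. So H_2 ≅ 0.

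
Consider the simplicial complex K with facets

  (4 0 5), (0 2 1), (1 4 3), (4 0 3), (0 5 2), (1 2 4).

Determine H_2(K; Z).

Order the vertices as 0 < 1 < 2 < 3 < 4 < 5. Listing each simplex with vertices in this order, K has dimension 2 with simplices:

  0-simplices (6): [0], [1], [2], [3], [4], [5]
  1-simplices (12): [0,1], [0,2], [0,3], [0,4], [0,5], [1,2], [1,3], [1,4], [2,4], [2,5], [3,4], [4,5]
  2-simplices (6): [0,1,2], [0,2,5], [0,3,4], [0,4,5], [1,2,4], [1,3,4]

Hence C_0 ≅ Z^6, C_1 ≅ Z^12, C_2 ≅ Z^6.

∂_1: C_1 → C_0 sends each edge [p,q] (with p < q) to q − p. For instance
  ∂[3,4] = [4] − [3].
As a 6×12 matrix over Z this has rank 5, with invariant factors (1,1,1,1,1).

∂_2: C_2 → C_1 acts by ∂[p,q,r] = [q,r] − [p,r] + [p,q]. For instance
  ∂[1,2,4] = [2,4] − [1,4] + [1,2],
  ∂[0,2,5] = [2,5] − [0,5] + [0,2].
The resulting 12×6 matrix has rank 6, and its Smith normal form has invariant factors (1,1,1,1,1,1).

Reading off H_k = ker ∂_k / im ∂_{k+1}:

  H_2: rank ker ∂_2 − rank ∂_3 = (6 − 6) − 0 = 0, and there is no ∂_3, so H_2 = 0.

(K is a triangulation of the cylinder S^1 x I.)

H_2 = 0.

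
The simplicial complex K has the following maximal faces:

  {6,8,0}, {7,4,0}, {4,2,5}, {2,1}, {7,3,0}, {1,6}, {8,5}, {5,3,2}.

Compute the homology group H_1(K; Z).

H_1 = Z^3.

K has 9 vertices, 16 edges, 5 triangles.
rank ∂_1 = 8, rank ∂_2 = 5 ⇒ b_1 = 16 − 8 − 5 = 3; all invariant factors of ∂_2 are 1 so no torsion. So H_1 ≅ Z^3.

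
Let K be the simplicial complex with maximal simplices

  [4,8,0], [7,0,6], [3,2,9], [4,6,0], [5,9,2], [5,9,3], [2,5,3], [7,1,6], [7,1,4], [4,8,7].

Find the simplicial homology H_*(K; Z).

H_0 = Z^2,  H_1 = Z,  H_2 = Z.

Order the vertices as 0 < 1 < 2 < 3 < 4 < 5 < 6 < 7 < 8 < 9. Listing each simplex with vertices in this order, K has dimension 2 with simplices:

  0-simplices (10): [0], [1], [2], [3], [4], [5], [6], [7], [8], [9]
  1-simplices (18): [0,4], [0,6], [0,7], [0,8], [1,4], [1,6], [1,7], [2,3], [2,5], [2,9], [3,5], [3,9], [4,6], [4,7], [4,8], [5,9], [6,7], [7,8]
  2-simplices (10): [0,4,6], [0,4,8], [0,6,7], [1,4,7], [1,6,7], [2,3,5], [2,3,9], [2,5,9], [3,5,9], [4,7,8]

giving chain groups C_0 ≅ Z^10, C_1 ≅ Z^18, C_2 ≅ Z^10.

∂_1: C_1 → C_0 sends each edge [p,q] (with p < q) to q − p.
The resulting 10×18 matrix has rank 8, and its Smith normal form has invariant factors (1,1,1,1,1,1,1,1).

∂_2: C_2 → C_1 maps a triangle to the signed sum of its edges. For instance
  ∂[2,5,9] = [5,9] − [2,9] + [2,5],
  ∂[0,6,7] = [6,7] − [0,7] + [0,6].
The resulting 18×10 matrix has rank 9, and its Smith normal form has invariant factors (1,1,1,1,1,1,1,1,1).

From H_k ≅ ker(∂_k) / im(∂_{k+1}) we obtain:

  H_0: rank C_0 − rank ∂_1 = 10 − 8 = 2, and the invariant factors of ∂_1 are all 1, so H_0 = Z^2.
  H_1: rank ker ∂_1 − rank ∂_2 = (18 − 8) − 9 = 1, and the invariant factors of ∂_2 are all 1, so H_1 = Z.
  H_2: rank ker ∂_2 − rank ∂_3 = (10 − 9) − 0 = 1, and there is no ∂_3, so H_2 = Z.

As a check, the Euler characteristic is 10 − 18 + 10 = 2, which agrees with 2 − 1 + 1 = 2.
(K is a triangulation of the disjoint union of the cylinder S^1 x I and the 2-sphere S^2.)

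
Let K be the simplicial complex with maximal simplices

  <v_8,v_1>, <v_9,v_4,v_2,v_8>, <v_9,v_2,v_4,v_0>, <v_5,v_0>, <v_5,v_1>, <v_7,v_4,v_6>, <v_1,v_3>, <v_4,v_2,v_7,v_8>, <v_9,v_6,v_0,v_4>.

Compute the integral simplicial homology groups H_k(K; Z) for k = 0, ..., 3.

H_0 = Z,  H_1 = Z,  H_2 = 0,  H_3 = 0.

Take the total order v_0 < v_1 < v_2 < v_3 < v_4 < v_5 < v_6 < v_7 < v_8 < v_9 on the vertex set. Then K (dimension 3) consists of the simplices:

  0-simplices (10): [v_0], [v_1], [v_2], [v_3], [v_4], [v_5], [v_6], [v_7], [v_8], [v_9]
  1-simplices (20): (20 of them)
  2-simplices (14): (14 of them)
  3-simplices (4): [v_0,v_2,v_4,v_9], [v_0,v_4,v_6,v_9], [v_2,v_4,v_7,v_8], [v_2,v_4,v_8,v_9]

so the chain groups are C_0 ≅ Z^10, C_1 ≅ Z^20, C_2 ≅ Z^14, C_3 ≅ Z^4.

Boundary ∂_1: C_1 → C_0 maps an edge to its endpoints' difference, ∂[p,q] = q − p. For instance
  ∂[v_2,v_9] = [v_9] − [v_2].
The 10×20 boundary matrix has rank 9 and Smith normal form diag(1,1,1,1,1,1,1,1,1).

The boundary map ∂_2: C_2 → C_1 maps a triangle to the signed sum of its edges. For instance
  ∂[v_2,v_4,v_8] = [v_4,v_8] − [v_2,v_8] + [v_2,v_4],
  ∂[v_0,v_4,v_9] = [v_4,v_9] − [v_0,v_9] + [v_0,v_4].
The resulting 20×14 matrix has rank 10, and its Smith normal form has invariant factors (1,1,1,1,1,1,1,1,1,1).

Boundary ∂_3: C_3 → C_2 sends each 3-simplex σ to the alternating sum Σ_i (−1)^i (σ with its i-th vertex removed). For instance
  ∂[v_2,v_4,v_7,v_8] = [v_4,v_7,v_8] − [v_2,v_7,v_8] + [v_2,v_4,v_8] − [v_2,v_4,v_7],
  ∂[v_0,v_2,v_4,v_9] = [v_2,v_4,v_9] − [v_0,v_4,v_9] + [v_0,v_2,v_9] − [v_0,v_2,v_4].
The resulting 14×4 matrix has rank 4, and its Smith normal form has invariant factors (1,1,1,1).

Now H_k = ker ∂_k / im ∂_{k+1}, so:

  H_0: rank C_0 − rank ∂_1 = 10 − 9 = 1, and the invariant factors of ∂_1 are all 1, so H_0 ≅ Z.
  H_1: rank ker ∂_1 − rank ∂_2 = (20 − 9) − 10 = 1, and the invariant factors of ∂_2 are all 1, so H_1 ≅ Z.
  H_2: rank ker ∂_2 − rank ∂_3 = (14 − 10) − 4 = 0, and the invariant factors of ∂_3 are all 1, so H_2 ≅ 0.
  H_3: rank ker ∂_3 − rank ∂_4 = (4 − 4) − 0 = 0, and there is no ∂_4, so H_3 ≅ 0.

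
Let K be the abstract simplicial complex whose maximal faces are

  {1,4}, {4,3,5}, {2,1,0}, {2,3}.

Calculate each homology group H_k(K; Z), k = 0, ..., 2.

H_0 ≅ Z,  H_1 ≅ Z,  H_2 = 0.

Order the vertices as 0 < 1 < 2 < 3 < 4 < 5. Listing each simplex with vertices in this order, K has dimension 2 with simplices:

  0-simplices (6): [0], [1], [2], [3], [4], [5]
  1-simplices (8): [0,1], [0,2], [1,2], [1,4], [2,3], [3,4], [3,5], [4,5]
  2-simplices (2): [0,1,2], [3,4,5]

so the chain groups are C_0 ≅ Z^6, C_1 ≅ Z^8, C_2 ≅ Z^2.

∂_1: C_1 → C_0 is given by ∂[p,q] = [q] − [p]. For instance
  ∂[4,5] = [5] − [4].
The 6×8 boundary matrix has rank 5 and Smith normal form diag(1,1,1,1,1).

Boundary ∂_2: C_2 → C_1 sends each 2-simplex [p,q,r] to [q,r] − [p,r] + [p,q]. For instance
  ∂[3,4,5] = [4,5] − [3,5] + [3,4],
  ∂[0,1,2] = [1,2] − [0,2] + [0,1].
As a 8×2 matrix over Z this has rank 2, with invariant factors (1,1).

Now H_k = ker ∂_k / im ∂_{k+1}, so:

  H_0: rank C_0 − rank ∂_1 = 6 − 5 = 1, and the invariant factors of ∂_1 are all 1, so H_0 ≅ Z.
  H_1: rank ker ∂_1 − rank ∂_2 = (8 − 5) − 2 = 1, and the invariant factors of ∂_2 are all 1, so H_1 ≅ Z.
  H_2: rank ker ∂_2 − rank ∂_3 = (2 − 2) − 0 = 0, and there is no ∂_3, so H_2 ≅ 0.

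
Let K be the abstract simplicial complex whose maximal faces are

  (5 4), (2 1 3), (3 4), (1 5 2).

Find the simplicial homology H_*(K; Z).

Take the total order 1 < 2 < 3 < 4 < 5 on the vertex set. Then K (dimension 2) consists of the simplices:

  0-simplices (5): [1], [2], [3], [4], [5]
  1-simplices (7): [1,2], [1,3], [1,5], [2,3], [2,5], [3,4], [4,5]
  2-simplices (2): [1,2,3], [1,2,5]

so the chain groups are C_0 ≅ Z^5, C_1 ≅ Z^7, C_2 ≅ Z^2.

∂_1: C_1 → C_0 maps an edge to its endpoints' difference, ∂[p,q] = q − p. For instance
  ∂[1,2] = [2] − [1].
This gives a 5×7 integer matrix of rank 4; reducing to Smith normal form yields diagonal entries (1,1,1,1).

Boundary ∂_2: C_2 → C_1 acts by ∂[p,q,r] = [q,r] − [p,r] + [p,q]. For instance
  ∂[1,2,5] = [2,5] − [1,5] + [1,2],
  ∂[1,2,3] = [2,3] − [1,3] + [1,2].
This gives a 7×2 integer matrix of rank 2; reducing to Smith normal form yields diagonal entries (1,1).

Now H_k = ker ∂_k / im ∂_{k+1}, so:

  H_0: rank C_0 − rank ∂_1 = 5 − 4 = 1, and the invariant factors of ∂_1 are all 1, so H_0 ≅ Z.
  H_1: rank ker ∂_1 − rank ∂_2 = (7 − 4) − 2 = 1, and the invariant factors of ∂_2 are all 1, so H_1 ≅ Z.
  H_2: rank ker ∂_2 − rank ∂_3 = (2 − 2) − 0 = 0, and there is no ∂_3, so H_2 ≅ 0.

H_0 ≅ Z,  H_1 ≅ Z,  H_2 = 0.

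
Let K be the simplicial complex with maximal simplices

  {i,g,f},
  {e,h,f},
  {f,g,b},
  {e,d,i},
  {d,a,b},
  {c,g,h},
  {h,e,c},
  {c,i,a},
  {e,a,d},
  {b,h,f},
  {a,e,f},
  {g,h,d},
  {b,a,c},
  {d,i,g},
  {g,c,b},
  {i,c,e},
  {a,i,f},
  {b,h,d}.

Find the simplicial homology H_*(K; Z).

H_0 ≅ Z,  H_1 ≅ Z ⊕ Z/2Z,  H_2 = 0.

We work with the vertex ordering a < b < c < d < e < f < g < h < i. The simplices of K, each written with vertices in increasing order, are:

  0-simplices (9): a, b, c, d, e, f, g, h, i
  1-simplices (27): ab, ac, ad, ae, af, ai, bc, bd, bf, bg, bh, ce, cg, ch, ci, de, dg, dh, di, ef, eh, ei, fg, fh, fi, gh, gi
  2-simplices (18): abc, abd, aci, ade, aef, afi, bcg, bdh, bfg, bfh, ceh, cei, cgh, dei, dgh, dgi, efh, fgi

so the chain groups are C_0 ≅ Z^9, C_1 ≅ Z^27, C_2 ≅ Z^18.

∂_1: C_1 → C_0 sends each edge [p,q] (with p < q) to q − p. For instance
  ∂de = e − d.
As a 9×27 matrix over Z this has rank 8, with invariant factors (1,1,1,1,1,1,1,1).

Boundary ∂_2: C_2 → C_1 sends each 2-simplex [p,q,r] to [q,r] − [p,r] + [p,q]. For instance
  ∂afi = fi − ai + af,
  ∂bdh = dh − bh + bd.
As a 27×18 matrix over Z this has rank 18, with invariant factors (1,1,1,1,1,1,1,1,1,1,1,1,1,1,1,1,1,2).

Reading off H_k = ker ∂_k / im ∂_{k+1}:

  H_0: rank C_0 − rank ∂_1 = 9 − 8 = 1, and the invariant factors of ∂_1 are all 1, so H_0 ≅ Z.
  H_1: rank ker ∂_1 − rank ∂_2 = (27 − 8) − 18 = 1, and ∂_2 has invariant factor 2 > 1, so H_1 ≅ Z ⊕ Z/2Z.
  H_2: rank ker ∂_2 − rank ∂_3 = (18 − 18) − 0 = 0, and there is no ∂_3, so H_2 ≅ 0.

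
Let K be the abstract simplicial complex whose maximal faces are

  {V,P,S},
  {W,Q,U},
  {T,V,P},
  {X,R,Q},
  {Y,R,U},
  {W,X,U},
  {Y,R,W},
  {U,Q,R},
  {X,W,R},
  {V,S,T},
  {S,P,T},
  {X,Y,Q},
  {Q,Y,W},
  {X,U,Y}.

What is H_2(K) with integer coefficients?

H_2 = Z.

We work with the vertex ordering P < Q < R < S < T < U < V < W < X < Y. The simplices of K, each written with vertices in increasing order, are:

  0-simplices (10): P, Q, R, S, T, U, V, W, X, Y
  1-simplices (21): PS, PT, PV, QR, QU, QW, QX, QY, RU, RW, RX, RY, ST, SV, TV, UW, UX, UY, WX, WY, XY
  2-simplices (14): PST, PSV, PTV, QRU, QRX, QUW, QWY, QXY, RUY, RWX, RWY, STV, UWX, UXY

so the chain groups are C_0 ≅ Z^10, C_1 ≅ Z^21, C_2 ≅ Z^14.

∂_1: C_1 → C_0 is given by ∂[p,q] = [q] − [p]. For instance
  ∂SV = V − S.
The resulting 10×21 matrix has rank 8, and its Smith normal form has invariant factors (1,1,1,1,1,1,1,1).

Boundary ∂_2: C_2 → C_1 maps a triangle to the signed sum of its edges. For instance
  ∂RWX = WX − RX + RW,
  ∂UXY = XY − UY + UX.
The 21×14 boundary matrix has rank 13 and Smith normal form diag(1,1,1,1,1,1,1,1,1,1,1,1,2).

From H_k ≅ ker(∂_k) / im(∂_{k+1}) we obtain:

  H_2: rank ker ∂_2 − rank ∂_3 = (14 − 13) − 0 = 1, and there is no ∂_3, so H_2 = Z.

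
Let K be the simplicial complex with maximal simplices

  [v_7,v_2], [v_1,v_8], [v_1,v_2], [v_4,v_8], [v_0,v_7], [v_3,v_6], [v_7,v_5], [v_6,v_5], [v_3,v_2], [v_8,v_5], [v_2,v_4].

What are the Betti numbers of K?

b_0 = 1, b_1 = 3.

Take the total order v_0 < v_1 < v_2 < v_3 < v_4 < v_5 < v_6 < v_7 < v_8 on the vertex set. Then K (dimension 1) consists of the simplices:

  0-simplices (9): [v_0], [v_1], [v_2], [v_3], [v_4], [v_5], [v_6], [v_7], [v_8]
  1-simplices (11): [v_0,v_7], [v_1,v_2], [v_1,v_8], [v_2,v_3], [v_2,v_4], [v_2,v_7], [v_3,v_6], [v_4,v_8], [v_5,v_6], [v_5,v_7], [v_5,v_8]

Hence C_0 ≅ Z^9, C_1 ≅ Z^11.

∂_1: C_1 → C_0 sends each edge [p,q] (with p < q) to q − p. For instance
  ∂[v_5,v_7] = [v_7] − [v_5].
As a 9×11 matrix over Z this has rank 8, with invariant factors (1,1,1,1,1,1,1,1).

Reading off H_k = ker ∂_k / im ∂_{k+1}:

  H_0: rank C_0 − rank ∂_1 = 9 − 8 = 1, and the invariant factors of ∂_1 are all 1, so H_0 = Z.
  H_1: rank ker ∂_1 − rank ∂_2 = (11 − 8) − 0 = 3, and there is no ∂_2, so H_1 = Z^3.

Hence the Betti numbers are b_0 = 1, b_1 = 3.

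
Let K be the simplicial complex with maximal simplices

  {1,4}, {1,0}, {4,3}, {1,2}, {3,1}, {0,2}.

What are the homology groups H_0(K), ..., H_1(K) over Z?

H_0 = Z,  H_1 = Z^2.

Take the total order 0 < 1 < 2 < 3 < 4 on the vertex set. Then K (dimension 1) consists of the simplices:

  0-simplices (5): [0], [1], [2], [3], [4]
  1-simplices (6): [0,1], [0,2], [1,2], [1,3], [1,4], [3,4]

giving chain groups C_0 ≅ Z^5, C_1 ≅ Z^6.

The boundary map ∂_1: C_1 → C_0 is given by ∂[p,q] = [q] − [p].
The 5×6 boundary matrix has rank 4 and Smith normal form diag(1,1,1,1).

Now H_k = ker ∂_k / im ∂_{k+1}, so:

  H_0: rank C_0 − rank ∂_1 = 5 − 4 = 1, and the invariant factors of ∂_1 are all 1, so H_0 = Z.
  H_1: rank ker ∂_1 − rank ∂_2 = (6 − 4) − 0 = 2, and there is no ∂_2, so H_1 = Z^2.

(K is a triangulation of a wedge of 2 circles.)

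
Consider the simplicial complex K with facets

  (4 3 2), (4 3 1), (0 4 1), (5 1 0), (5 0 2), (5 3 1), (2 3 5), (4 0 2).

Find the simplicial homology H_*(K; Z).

H_0 = Z,  H_1 = 0,  H_2 = Z.

Take the total order 0 < 1 < 2 < 3 < 4 < 5 on the vertex set. Then K (dimension 2) consists of the simplices:

  0-simplices (6): [0], [1], [2], [3], [4], [5]
  1-simplices (12): [0,1], [0,2], [0,4], [0,5], [1,3], [1,4], [1,5], [2,3], [2,4], [2,5], [3,4], [3,5]
  2-simplices (8): [0,1,4], [0,1,5], [0,2,4], [0,2,5], [1,3,4], [1,3,5], [2,3,4], [2,3,5]

so the chain groups are C_0 ≅ Z^6, C_1 ≅ Z^12, C_2 ≅ Z^8.

Boundary ∂_1: C_1 → C_0 is given by ∂[p,q] = [q] − [p]. For instance
  ∂[1,3] = [3] − [1].
The 6×12 boundary matrix has rank 5 and Smith normal form diag(1,1,1,1,1).

The boundary map ∂_2: C_2 → C_1 sends each 2-simplex [p,q,r] to [q,r] − [p,r] + [p,q]. For instance
  ∂[0,1,4] = [1,4] − [0,4] + [0,1],
  ∂[1,3,4] = [3,4] − [1,4] + [1,3].
The 12×8 boundary matrix has rank 7 and Smith normal form diag(1,1,1,1,1,1,1).

Reading off H_k = ker ∂_k / im ∂_{k+1}:

  H_0: rank C_0 − rank ∂_1 = 6 − 5 = 1, and the invariant factors of ∂_1 are all 1, so H_0 ≅ Z.
  H_1: rank ker ∂_1 − rank ∂_2 = (12 − 5) − 7 = 0, and the invariant factors of ∂_2 are all 1, so H_1 ≅ 0.
  H_2: rank ker ∂_2 − rank ∂_3 = (8 − 7) − 0 = 1, and there is no ∂_3, so H_2 ≅ Z.

(K is a triangulation of the 2-sphere S^2.)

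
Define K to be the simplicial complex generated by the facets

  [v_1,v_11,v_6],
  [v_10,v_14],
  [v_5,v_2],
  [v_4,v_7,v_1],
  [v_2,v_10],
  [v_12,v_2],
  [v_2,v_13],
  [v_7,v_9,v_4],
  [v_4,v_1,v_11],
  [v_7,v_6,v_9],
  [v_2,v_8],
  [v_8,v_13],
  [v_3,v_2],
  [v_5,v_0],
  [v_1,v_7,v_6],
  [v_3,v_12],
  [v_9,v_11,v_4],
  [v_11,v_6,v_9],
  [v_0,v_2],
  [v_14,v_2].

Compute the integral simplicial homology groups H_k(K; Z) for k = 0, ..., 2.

We work with the vertex ordering v_0 < v_1 < v_2 < v_3 < v_4 < v_5 < v_6 < v_7 < v_8 < v_9 < v_10 < v_11 < v_12 < v_13 < v_14. The simplices of K, each written with vertices in increasing order, are:

  0-simplices (15): [v_0], [v_1], [v_2], [v_3], [v_4], [v_5], [v_6], [v_7], [v_8], [v_9], [v_10], [v_11], [v_12], [v_13], [v_14]
  1-simplices (24): (24 of them)
  2-simplices (8): [v_1,v_4,v_7], [v_1,v_4,v_11], [v_1,v_6,v_7], [v_1,v_6,v_11], [v_4,v_7,v_9], [v_4,v_9,v_11], [v_6,v_7,v_9], [v_6,v_9,v_11]

giving chain groups C_0 ≅ Z^15, C_1 ≅ Z^24, C_2 ≅ Z^8.

The boundary map ∂_1: C_1 → C_0 is given by ∂[p,q] = [q] − [p].
The resulting 15×24 matrix has rank 13, and its Smith normal form has invariant factors (1,1,1,1,1,1,1,1,1,1,1,1,1).

Boundary ∂_2: C_2 → C_1 maps a triangle to the signed sum of its edges. For instance
  ∂[v_4,v_9,v_11] = [v_9,v_11] − [v_4,v_11] + [v_4,v_9],
  ∂[v_1,v_4,v_7] = [v_4,v_7] − [v_1,v_7] + [v_1,v_4].
This gives a 24×8 integer matrix of rank 7; reducing to Smith normal form yields diagonal entries (1,1,1,1,1,1,1).

Reading off H_k = ker ∂_k / im ∂_{k+1}:

  H_0: rank C_0 − rank ∂_1 = 15 − 13 = 2, and the invariant factors of ∂_1 are all 1, so H_0 = Z^2.
  H_1: rank ker ∂_1 − rank ∂_2 = (24 − 13) − 7 = 4, and the invariant factors of ∂_2 are all 1, so H_1 = Z^4.
  H_2: rank ker ∂_2 − rank ∂_3 = (8 − 7) − 0 = 1, and there is no ∂_3, so H_2 = Z.

(K is a triangulation of the disjoint union of a wedge of 4 circles and the 2-sphere S^2.)

H_0 ≅ Z^2,  H_1 ≅ Z^4,  H_2 ≅ Z.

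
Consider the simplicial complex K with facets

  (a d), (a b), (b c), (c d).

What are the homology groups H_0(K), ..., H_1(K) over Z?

K has 4 vertices, 4 edges.
rank ∂_0 = 0, rank ∂_1 = 3 ⇒ b_0 = 4 − 0 − 3 = 1; all invariant factors of ∂_1 are 1 so no torsion. So H_0 ≅ Z.
rank ∂_1 = 3, rank ∂_2 = 0 ⇒ b_1 = 4 − 3 − 0 = 1. So H_1 ≅ Z.

H_0 ≅ Z,  H_1 ≅ Z.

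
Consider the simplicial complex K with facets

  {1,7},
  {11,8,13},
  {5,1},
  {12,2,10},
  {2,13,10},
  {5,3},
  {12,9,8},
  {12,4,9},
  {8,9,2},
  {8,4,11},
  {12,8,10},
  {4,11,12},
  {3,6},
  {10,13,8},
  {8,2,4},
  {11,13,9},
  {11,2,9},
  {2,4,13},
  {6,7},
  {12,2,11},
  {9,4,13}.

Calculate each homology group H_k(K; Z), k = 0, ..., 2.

H_0 = Z^2,  H_1 = Z^3,  H_2 = Z.

Fix the vertex order 1 < 2 < 3 < 4 < 5 < 6 < 7 < 8 < 9 < 10 < 11 < 12 < 13 and write every simplex with vertices in increasing order. Then dim K = 2 and the simplices of K are:

  0-simplices (13): [1], [2], [3], [4], [5], [6], [7], [8], [9], [10], [11], [12], [13]
  1-simplices (29): (29 of them)
  2-simplices (16): (16 of them)

so the chain groups are C_0 ≅ Z^13, C_1 ≅ Z^29, C_2 ≅ Z^16.

Boundary ∂_1: C_1 → C_0 sends each edge [p,q] (with p < q) to q − p.
The resulting 13×29 matrix has rank 11, and its Smith normal form has invariant factors (1,1,1,1,1,1,1,1,1,1,1).

Boundary ∂_2: C_2 → C_1 maps a triangle to the signed sum of its edges. For instance
  ∂[4,8,11] = [8,11] − [4,11] + [4,8],
  ∂[2,10,12] = [10,12] − [2,12] + [2,10].
The resulting 29×16 matrix has rank 15, and its Smith normal form has invariant factors (1,1,1,1,1,1,1,1,1,1,1,1,1,1,1).

Now H_k = ker ∂_k / im ∂_{k+1}, so:

  H_0: rank C_0 − rank ∂_1 = 13 − 11 = 2, and the invariant factors of ∂_1 are all 1, so H_0 = Z^2.
  H_1: rank ker ∂_1 − rank ∂_2 = (29 − 11) − 15 = 3, and the invariant factors of ∂_2 are all 1, so H_1 = Z^3.
  H_2: rank ker ∂_2 − rank ∂_3 = (16 − 15) − 0 = 1, and there is no ∂_3, so H_2 = Z.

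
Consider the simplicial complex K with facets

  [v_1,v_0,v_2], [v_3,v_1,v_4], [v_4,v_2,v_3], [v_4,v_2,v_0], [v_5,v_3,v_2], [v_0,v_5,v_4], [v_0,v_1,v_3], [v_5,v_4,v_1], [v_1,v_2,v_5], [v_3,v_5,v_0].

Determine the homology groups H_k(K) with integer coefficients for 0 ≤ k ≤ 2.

Take the total order v_0 < v_1 < v_2 < v_3 < v_4 < v_5 on the vertex set. Then K (dimension 2) consists of the simplices:

  0-simplices (6): [v_0], [v_1], [v_2], [v_3], [v_4], [v_5]
  1-simplices (15): (15 of them)
  2-simplices (10): [v_0,v_1,v_2], [v_0,v_1,v_3], [v_0,v_2,v_4], [v_0,v_3,v_5], [v_0,v_4,v_5], [v_1,v_2,v_5], [v_1,v_3,v_4], [v_1,v_4,v_5], [v_2,v_3,v_4], [v_2,v_3,v_5]

giving chain groups C_0 ≅ Z^6, C_1 ≅ Z^15, C_2 ≅ Z^10.

The boundary map ∂_1: C_1 → C_0 sends each edge [p,q] (with p < q) to q − p. For instance
  ∂[v_1,v_3] = [v_3] − [v_1].
The 6×15 boundary matrix has rank 5 and Smith normal form diag(1,1,1,1,1).

The boundary map ∂_2: C_2 → C_1 acts by ∂[p,q,r] = [q,r] − [p,r] + [p,q]. For instance
  ∂[v_0,v_3,v_5] = [v_3,v_5] − [v_0,v_5] + [v_0,v_3],
  ∂[v_0,v_2,v_4] = [v_2,v_4] − [v_0,v_4] + [v_0,v_2].
The resulting 15×10 matrix has rank 10, and its Smith normal form has invariant factors (1,1,1,1,1,1,1,1,1,2).

Computing H_k = (kernel of ∂_k) / (image of ∂_{k+1}):

  H_0: rank C_0 − rank ∂_1 = 6 − 5 = 1, and the invariant factors of ∂_1 are all 1, so H_0 ≅ Z.
  H_1: rank ker ∂_1 − rank ∂_2 = (15 − 5) − 10 = 0, and ∂_2 has invariant factor 2 > 1, so H_1 ≅ Z_2.
  H_2: rank ker ∂_2 − rank ∂_3 = (10 − 10) − 0 = 0, and there is no ∂_3, so H_2 ≅ 0.

H_0 = Z,  H_1 = Z_2,  H_2 = 0.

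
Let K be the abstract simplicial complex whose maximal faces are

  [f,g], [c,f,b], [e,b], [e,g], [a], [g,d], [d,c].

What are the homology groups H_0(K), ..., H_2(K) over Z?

Order the vertices as a < b < c < d < e < f < g. Listing each simplex with vertices in this order, K has dimension 2 with simplices:

  0-simplices (7): a, b, c, d, e, f, g
  1-simplices (8): bc, be, bf, cd, cf, dg, eg, fg
  2-simplices (1): bcf

giving chain groups C_0 ≅ Z^7, C_1 ≅ Z^8, C_2 ≅ Z^1.

The boundary map ∂_1: C_1 → C_0 is given by ∂[p,q] = [q] − [p].
The resulting 7×8 matrix has rank 5, and its Smith normal form has invariant factors (1,1,1,1,1).

∂_2: C_2 → C_1 sends each 2-simplex [p,q,r] to [q,r] − [p,r] + [p,q]. For instance
  ∂bcf = cf − bf + bc.
The 8×1 boundary matrix has rank 1 and Smith normal form diag(1).

From H_k ≅ ker(∂_k) / im(∂_{k+1}) we obtain:

  H_0: rank C_0 − rank ∂_1 = 7 − 5 = 2, and the invariant factors of ∂_1 are all 1, so H_0 = Z^2.
  H_1: rank ker ∂_1 − rank ∂_2 = (8 − 5) − 1 = 2, and the invariant factors of ∂_2 are all 1, so H_1 = Z^2.
  H_2: rank ker ∂_2 − rank ∂_3 = (1 − 1) − 0 = 0, and there is no ∂_3, so H_2 = 0.

H_0 ≅ Z^2,  H_1 ≅ Z^2,  H_2 = 0.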